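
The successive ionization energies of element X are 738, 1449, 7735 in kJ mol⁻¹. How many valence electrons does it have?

Look for the largest jump between consecutive ionization energies: IE3/IE2 ≈ 5.3, far larger than any earlier ratio.
That jump marks the point where a core electron is being removed. So the atom has 2 valence electrons.

2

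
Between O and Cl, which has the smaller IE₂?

The second ionization energy removes an electron from the +1 ion. For each element: O⁺ still has 5 valence electrons; Cl⁺ still has 6 valence electrons.
All are still removing valence electrons, so compare the +1 ions as you would atoms: IE_2 generally rises across a period (higher Z_eff) and falls down a group (larger shell), subject to the usual subshell exceptions.
Valence configurations: O⁺ [He]2s²2p³, Cl⁺ [Ne]3s²3p⁴.
Approximate IE_2 values (kJ/mol): O 3388, Cl 2298.
Overall IE_2 order: Cl < O.

Cl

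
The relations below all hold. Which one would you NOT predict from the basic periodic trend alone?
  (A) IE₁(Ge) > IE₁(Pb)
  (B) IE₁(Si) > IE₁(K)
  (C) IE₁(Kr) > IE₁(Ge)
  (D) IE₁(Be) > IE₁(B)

(D)

The general trend: first ionization energy increases across a period and decreases down a group.
(A) Ge (period 4, group 14) vs Pb (period 6, group 14): the stated order agrees with the simple trend.
(B) Si (period 3, group 14) vs K (period 4, group 1): the stated order agrees with the simple trend.
(C) Kr (period 4, group 18) vs Ge (period 4, group 14): the stated order agrees with the simple trend.
(D) Be (period 2, group 2) vs B (period 2, group 13): the stated order contradicts the simple trend.
The exception is (D): removing B's lone 2p electron is easier than breaking Be's filled 2s².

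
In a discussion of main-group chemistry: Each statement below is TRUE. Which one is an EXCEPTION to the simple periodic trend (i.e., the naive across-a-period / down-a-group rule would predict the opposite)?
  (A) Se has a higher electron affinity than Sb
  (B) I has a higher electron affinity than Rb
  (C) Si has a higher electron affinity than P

(C)

The general trend: electron affinity increases across a period and decreases down a group.
(A) Se (period 4, group 16) vs Sb (period 5, group 15): the stated order agrees with the simple trend.
(B) I (period 5, group 17) vs Rb (period 5, group 1): the stated order agrees with the simple trend.
(C) Si (period 3, group 14) vs P (period 3, group 15): the stated order contradicts the simple trend.
The exception is (C): adding an electron to P's half-filled 3p³ is unfavourable, so Si (3p²) has the more exothermic EA.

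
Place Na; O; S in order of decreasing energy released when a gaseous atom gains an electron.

S > O > Na

O is in period 2, group 16; Na is in period 3, group 1; S is in period 3, group 16.
Adding an electron releases more energy for atoms nearer the top right (short of the noble gases).
These span different periods and groups, so the two trends combine.
O > Na: both effects reinforce here, so O is clearly the higher of the two.
S > O: this pair runs against the simple trend — see the exception note.
Note the exception: S has a higher electron affinity than O, contrary to the simple trend — the compact 2p subshell of O repels the added electron more than S's larger 3p does.
For reference (kJ/mol): O 141, Na 53, S 200.
So from highest to lowest: S > O > Na.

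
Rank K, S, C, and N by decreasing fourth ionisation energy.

N, C, K, S

After 3 electrons have been removed, what remains? K³⁺ is already 2 electrons into the core; S³⁺ still has 3 valence electrons; C³⁺ still has 1 valence electron; N³⁺ still has 2 valence electrons.
Usually core removal costs more than valence removal, but here the competition is close: a tightly held n=2 valence electron can cost more to remove than an n=3 core electron, so the actual values have to decide it.
Valence configurations: S³⁺ [Ne]3s²3p¹, C³⁺ [He]2s¹, N³⁺ [He]2s².
Approximate IE_4 values (kJ/mol): K 5877, S 4556, C 6223, N 7475.
Overall IE_4 order: S < K < C < N.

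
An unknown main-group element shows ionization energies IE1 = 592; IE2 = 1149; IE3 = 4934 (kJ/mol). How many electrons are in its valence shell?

Look for the largest jump between consecutive ionization energies: IE3/IE2 ≈ 4.3, far larger than any earlier ratio.
That jump marks the point where a core electron is being removed. So the atom has 2 valence electrons.

2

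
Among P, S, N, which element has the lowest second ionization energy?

The second ionization energy removes an electron from the +1 ion. For each element: P⁺ still has 4 valence electrons; S⁺ still has 5 valence electrons; N⁺ still has 4 valence electrons.
All are still removing valence electrons, so compare the +1 ions as you would atoms: IE_2 generally rises across a period (higher Z_eff) and falls down a group (larger shell), subject to the usual subshell exceptions.
Valence configurations: P⁺ [Ne]3s²3p², S⁺ [Ne]3s²3p³, N⁺ [He]2s²2p².
Tabulated IE_2 (kJ/mol): P 1907, S 2252, N 2856.
Overall IE_2 order: P < S < N.

P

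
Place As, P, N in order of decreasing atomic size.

N is in period 2, group 15; P is in period 3, group 15; As is in period 4, group 15.
Across a period the added protons contract the valence shell; down a group each new principal shell makes the atom larger.
All are in group 15, so atomic radius increases down the group.
So from largest to smallest: As > P > N.

As > P > N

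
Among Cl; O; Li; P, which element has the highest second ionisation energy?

IE_2 is the cost of taking one more electron from the +1 cation: Cl⁺ still has 6 valence electrons; O⁺ still has 5 valence electrons; Li⁺ is the bare [He] core; P⁺ still has 4 valence electrons.
Pulling an electron out of a noble-gas core costs far more than removing a remaining valence electron, so Li sits at the high end of IE_2.
Valence configurations: Cl⁺ [Ne]3s²3p⁴, O⁺ [He]2s²2p³, P⁺ [Ne]3s²3p².
The numbers (kJ/mol): Cl 2298, O 3388, Li 7298, P 1907.
Overall IE_2 order: P < Cl < O < Li.

Li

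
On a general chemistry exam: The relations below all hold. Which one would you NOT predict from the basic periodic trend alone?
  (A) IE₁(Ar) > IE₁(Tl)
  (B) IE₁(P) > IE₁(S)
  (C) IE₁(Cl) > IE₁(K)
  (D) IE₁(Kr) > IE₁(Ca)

(B)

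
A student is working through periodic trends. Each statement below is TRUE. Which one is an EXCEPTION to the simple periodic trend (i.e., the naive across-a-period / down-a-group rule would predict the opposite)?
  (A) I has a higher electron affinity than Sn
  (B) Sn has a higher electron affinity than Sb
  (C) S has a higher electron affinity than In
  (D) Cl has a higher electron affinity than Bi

The general trend: electron affinity increases across a period and decreases down a group.
(A) I (period 5, group 17) vs Sn (period 5, group 14): the stated order agrees with the simple trend.
(B) Sn (period 5, group 14) vs Sb (period 5, group 15): the stated order contradicts the simple trend.
(C) S (period 3, group 16) vs In (period 5, group 13): the stated order agrees with the simple trend.
(D) Cl (period 3, group 17) vs Bi (period 6, group 15): the stated order agrees with the simple trend.
The exception is (B): adding an electron to Sb's half-filled 5p³ is unfavourable, so Sn has the more exothermic EA.

(B)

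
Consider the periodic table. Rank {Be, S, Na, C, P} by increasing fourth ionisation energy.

S, P, C, Na, Be

IE_4 is the cost of taking one more electron from the +3 cation: Be³⁺ is already 1 electron into the core; S³⁺ still has 3 valence electrons; Na³⁺ is already 2 electrons into the core; C³⁺ still has 1 valence electron; P³⁺ still has 2 valence electrons.
Breaking into a closed-shell core is much more expensive than removing a leftover valence electron — Na and Be have the largest IE_4 here.
Valence configurations: S³⁺ [Ne]3s²3p¹, C³⁺ [He]2s¹, P³⁺ [Ne]3s².
S³⁺ loses a lone 3p electron whereas P³⁺ must break into a filled 3s² pair, so IE_4(P) > IE_4(S) even though S has the higher nuclear charge.
Tabulated IE_4 (kJ/mol): Be 21007, S 4556, Na 9543, C 6223, P 4964.
So the fourth ionization energies run S < P < C < Na < Be.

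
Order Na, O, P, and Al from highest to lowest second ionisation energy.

Consider each +1 ion: Na⁺ is the bare [Ne] core; O⁺ still has 5 valence electrons; P⁺ still has 4 valence electrons; Al⁺ still has 2 valence electrons.
Pulling an electron out of a noble-gas core costs far more than removing a remaining valence electron, so Na sits at the high end of IE_2.
Valence configurations: O⁺ [He]2s²2p³, P⁺ [Ne]3s²3p², Al⁺ [Ne]3s².
Tabulated IE_2 (kJ/mol): Na 4562, O 3388, P 1907, Al 1817.
So the second ionization energies run Al < P < O < Na.

Na > O > P > Al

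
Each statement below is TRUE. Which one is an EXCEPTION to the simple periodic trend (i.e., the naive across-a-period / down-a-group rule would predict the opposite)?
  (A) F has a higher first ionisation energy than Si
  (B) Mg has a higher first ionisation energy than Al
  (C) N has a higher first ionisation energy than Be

(B)

The general trend: first ionisation energy increases across a period and decreases down a group.
(A) F (period 2, group 17) vs Si (period 3, group 14): the stated order agrees with the simple trend.
(B) Mg (period 3, group 2) vs Al (period 3, group 13): the stated order contradicts the simple trend.
(C) N (period 2, group 15) vs Be (period 2, group 2): the stated order agrees with the simple trend.
The exception is (B): Al's single 3p electron is easier to remove than one from Mg's filled 3s².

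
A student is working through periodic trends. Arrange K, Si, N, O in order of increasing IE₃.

Si, K, N, O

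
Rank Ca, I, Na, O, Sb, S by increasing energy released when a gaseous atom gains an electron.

Ca, Na, Sb, O, S, I

O is in period 2, group 16; Na is in period 3, group 1; S is in period 3, group 16; Ca is in period 4, group 2; Sb is in period 5, group 15; I is in period 5, group 17.
Adding an electron releases more energy for atoms nearer the top right (short of the noble gases).
Neither a single period nor a single group — weigh both effects.
Na > Ca: period and group pull opposite ways; the down-group shift dominates (53 vs 2 kJ/mol).
Sb > Na: period and group pull opposite ways; the across-period shift dominates (103 vs 53 kJ/mol).
O > Sb: both effects reinforce here, so O is clearly the higher of the two.
S > O: this pair runs against the simple trend — see the exception note.
I > S: the two effects oppose for this pair; the across-period effect wins (295 vs 200 kJ/mol).
Note the exception: S has a higher electron affinity than O, contrary to the simple trend — the compact 2p subshell of O repels the added electron more than S's larger 3p does.
Tabulated electron affinity (kJ/mol): O 141, Na 53, S 200, Ca 2, Sb 103, I 295.
So from lowest to highest: Ca < Na < Sb < O < S < I.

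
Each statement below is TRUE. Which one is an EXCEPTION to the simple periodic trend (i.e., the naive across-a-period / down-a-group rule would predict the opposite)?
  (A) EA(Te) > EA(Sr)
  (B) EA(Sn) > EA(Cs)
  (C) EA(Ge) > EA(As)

The general trend: electron affinity increases across a period and decreases down a group.
(A) Te (period 5, group 16) vs Sr (period 5, group 2): the stated order agrees with the simple trend.
(B) Sn (period 5, group 14) vs Cs (period 6, group 1): the stated order agrees with the simple trend.
(C) Ge (period 4, group 14) vs As (period 4, group 15): the stated order contradicts the simple trend.
The exception is (C): adding an electron to As's half-filled 4p³ is unfavourable, so Ge (4p²) has the more exothermic EA.

(C)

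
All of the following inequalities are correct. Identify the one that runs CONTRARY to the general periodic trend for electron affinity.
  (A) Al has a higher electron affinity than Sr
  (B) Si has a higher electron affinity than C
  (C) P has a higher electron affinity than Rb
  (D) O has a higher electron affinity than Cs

(B)

The general trend: electron affinity increases across a period and decreases down a group.
(A) Al (period 3, group 13) vs Sr (period 5, group 2): the stated order agrees with the simple trend.
(B) Si (period 3, group 14) vs C (period 2, group 14): the stated order contradicts the simple trend.
(C) P (period 3, group 15) vs Rb (period 5, group 1): the stated order agrees with the simple trend.
(D) O (period 2, group 16) vs Cs (period 6, group 1): the stated order agrees with the simple trend.
The exception is (B): Si's larger, more diffuse 3p orbitals accept an added electron slightly more readily than C's compact 2p.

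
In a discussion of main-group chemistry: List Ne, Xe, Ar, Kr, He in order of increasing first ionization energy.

Xe < Kr < Ar < Ne < He

He is in period 1, group 18; Ne is in period 2, group 18; Ar is in period 3, group 18; Kr is in period 4, group 18; Xe is in period 5, group 18.
First ionization energy rises across a period (greater Z_eff holds electrons more tightly) and falls down a group (valence electrons are farther from the nucleus).
All are in group 18, so first ionization energy increases up the group.
So from lowest to highest: Xe < Kr < Ar < Ne < He.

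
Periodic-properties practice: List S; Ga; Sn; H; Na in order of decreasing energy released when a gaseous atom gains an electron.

H is in period 1, group 1; Na is in period 3, group 1; S is in period 3, group 16; Ga is in period 4, group 13; Sn is in period 5, group 14.
Atoms with high Z_eff and room in the valence shell (especially the halogens) have the most exothermic electron affinities.
These span different periods and groups, so the two trends combine.
Na > Ga: period and group pull opposite ways; the down-group shift dominates (53 vs 29 kJ/mol).
H > Na: they share group 1; the group trend gives H the larger value.
Sn > H: period and group pull opposite ways; the across-period shift dominates (107 vs 73 kJ/mol).
S > Sn: both effects reinforce here, so S is clearly the higher of the two.
Tabulated electron affinity (kJ/mol): H 73, Na 53, S 200, Ga 29, Sn 107.
So from highest to lowest: S > Sn > H > Na > Ga.

S > Sn > H > Na > Ga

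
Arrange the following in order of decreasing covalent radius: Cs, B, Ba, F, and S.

Moving right in a period, electrons are added to the same shell under a stronger nuclear pull, so atoms get smaller; moving down, a new shell is opened and atoms get larger.
Neither a single period nor a single group — weigh both effects.
B > F: both are in period 2; the period trend gives B the larger value.
S > B: the two effects oppose for this pair; the down-group effect wins (103 vs 85 pm).
Ba > S: relative to S, both the across-period and down-group shifts push Ba's atomic radius up.
Cs > Ba: both are in period 6; the period trend gives Cs the larger value.
Approximate values (pm): B 85, F 64, S 103, Cs 232, Ba 196.
So from largest to smallest: Cs > Ba > S > B > F.

Cs > Ba > S > B > F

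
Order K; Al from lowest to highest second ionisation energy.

IE_2 is the cost of taking one more electron from the +1 cation: K⁺ is the bare [Ar] core; Al⁺ still has 2 valence electrons.
Breaking into a closed-shell core is much more expensive than removing a leftover valence electron — K has the largest IE_2 here.
Approximate IE_2 values (kJ/mol): K 3052, Al 1817.
Hence IE_2: Al < K.

Al < K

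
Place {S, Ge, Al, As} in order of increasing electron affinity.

Electron affinity generally becomes more exothermic across a period toward the halogens and less exothermic down a group.
Here both period and group differ, so the two effects have to be weighed against each other.
As > Al: period and group pull opposite ways; the across-period shift dominates (78 vs 42 kJ/mol).
Ge > As: this pair runs against the simple trend — see the exception note.
S > Ge: relative to Ge, both the across-period and down-group shifts push S's electron affinity up.
Note the exception: Ge has a higher electron affinity than As, contrary to the simple trend — adding an electron to As's half-filled 4p³ is unfavourable, so Ge (4p²) has the more exothermic EA.
Approximate values (kJ/mol): Al 42, S 200, Ge 119, As 78.
So from lowest to highest: Al < As < Ge < S.

Al < As < Ge < S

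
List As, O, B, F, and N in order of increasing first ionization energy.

B, As, O, N, F

B is in period 2, group 13; N is in period 2, group 15; O is in period 2, group 16; F is in period 2, group 17; As is in period 4, group 15.
Removing the outermost electron gets harder across a period and easier down a group.
These span different periods and groups, so the two trends combine.
As > B: the two effects oppose for this pair; the across-period effect wins (947 vs 801 kJ/mol).
O > As: relative to As, both the across-period and down-group shifts push O's first ionization energy up.
N > O: this pair runs against the simple trend — see the exception note.
F > N: F lies to the right of N in period 2, so the across-period effect alone puts F higher.
Note the exception: N has a higher first ionization energy than O, contrary to the simple trend — pairing an electron in O's 2p⁴ costs repulsion energy, so O ionizes more easily than half-filled N (2p³).
For reference (kJ/mol): B 801, N 1402, O 1314, F 1681, As 947.
So from lowest to highest: B < As < O < N < F.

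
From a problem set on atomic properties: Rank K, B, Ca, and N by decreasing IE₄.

IE_4 is the cost of taking one more electron from the +3 cation: K³⁺ is already 2 electrons into the core; B³⁺ is the bare [He] core; Ca³⁺ is already 1 electron into the core; N³⁺ still has 2 valence electrons.
Usually core removal costs more than valence removal, but here the competition is close: a tightly held n=2 valence electron can cost more to remove than an n=3 core electron, so the actual values have to decide it.
The numbers (kJ/mol): K 5877, B 25026, Ca 6491, N 7475.
Putting it together, IE_4: K < Ca < N < B.

B > N > Ca > K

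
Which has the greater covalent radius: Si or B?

Si

B is in period 2, group 13; Si is in period 3, group 14.
Moving right in a period, electrons are added to the same shell under a stronger nuclear pull, so atoms get smaller; moving down, a new shell is opened and atoms get larger.
Neither a single period nor a single group — weigh both effects.
Si > B: period and group pull opposite ways; the down-group shift dominates (116 vs 85 pm).
Approximate values (pm): B 85, Si 116.
So Si has the greater covalent radius (Si > B).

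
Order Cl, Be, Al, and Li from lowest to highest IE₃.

The third ionization energy removes an electron from the +2 ion. For each element: Cl²⁺ still has 5 valence electrons; Be²⁺ is the bare [He] core; Al²⁺ still has 1 valence electron; Li²⁺ is already 1 electron into the core.
Core electrons are held far more tightly than valence electrons, so Li and Be top the IE_3 order.
Valence configurations: Cl²⁺ [Ne]3s²3p³, Al²⁺ [Ne]3s¹.
The numbers (kJ/mol): Cl 3822, Be 14849, Al 2745, Li 11815.
Overall IE_3 order: Al < Cl < Li < Be.

Al < Cl < Li < Be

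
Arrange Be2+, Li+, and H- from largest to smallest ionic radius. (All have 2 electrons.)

All of these have 2 electrons, so size is governed by nuclear charge alone: the more protons, the stronger the pull on the same electron cloud, and the smaller the ion.
Nuclear charges: Be2+ (Z=4), Li+ (Z=3), H- (Z=1).
Largest to smallest: H- > Li+ > Be2+.

H-, Li+, Be2+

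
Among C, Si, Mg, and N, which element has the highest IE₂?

N

The second ionization energy removes an electron from the +1 ion. For each element: C⁺ still has 3 valence electrons; Si⁺ still has 3 valence electrons; Mg⁺ still has 1 valence electron; N⁺ still has 4 valence electrons.
All are still removing valence electrons, so compare the +1 ions as you would atoms: IE_2 generally rises across a period (higher Z_eff) and falls down a group (larger shell), subject to the usual subshell exceptions.
Valence configurations: C⁺ [He]2s²2p¹, Si⁺ [Ne]3s²3p¹, Mg⁺ [Ne]3s¹, N⁺ [He]2s²2p².
The numbers (kJ/mol): C 2353, Si 1577, Mg 1451, N 2856.
Hence IE_2: Mg < Si < C < N.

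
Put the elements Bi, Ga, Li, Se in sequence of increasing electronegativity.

Li < Ga < Bi < Se

Li is in period 2, group 1; Ga is in period 4, group 13; Se is in period 4, group 16; Bi is in period 6, group 15.
Atoms toward the upper right of the periodic table pull bonding electrons most strongly.
Here both period and group differ, so the two effects have to be weighed against each other.
Ga > Li: the two effects oppose for this pair; the across-period effect wins (1.81 vs 0.98).
Bi > Ga: the two effects oppose for this pair; the across-period effect wins (2.02 vs 1.81).
Se > Bi: relative to Bi, both the across-period and down-group shifts push Se's electronegativity up.
Approximate values (Pauling): Li 0.98, Ga 1.81, Se 2.55, Bi 2.02.
So from lowest to highest: Li < Ga < Bi < Se.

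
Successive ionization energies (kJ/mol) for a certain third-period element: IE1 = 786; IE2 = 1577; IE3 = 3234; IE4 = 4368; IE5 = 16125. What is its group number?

Group 14

Look for the largest jump between consecutive ionization energies: IE5/IE4 ≈ 3.7, far larger than any earlier ratio.
That jump marks the point where a core electron is being removed. So the atom has 4 valence electrons.
A main-group element with 4 valence electrons is in group 14.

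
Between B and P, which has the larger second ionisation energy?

B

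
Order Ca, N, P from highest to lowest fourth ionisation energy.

N > Ca > P

IE_4 is the cost of taking one more electron from the +3 cation: Ca³⁺ is already 1 electron into the core; N³⁺ still has 2 valence electrons; P³⁺ still has 2 valence electrons.
Usually core removal costs more than valence removal, but here the competition is close: a tightly held n=2 valence electron can cost more to remove than an n=3 core electron, so the actual values have to decide it.
Valence configurations: N³⁺ [He]2s², P³⁺ [Ne]3s².
The numbers (kJ/mol): Ca 6491, N 7475, P 4964.
So the fourth ionization energies run P < Ca < N.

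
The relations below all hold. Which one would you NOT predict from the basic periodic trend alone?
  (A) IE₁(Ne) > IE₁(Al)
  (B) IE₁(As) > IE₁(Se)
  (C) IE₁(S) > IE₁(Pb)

(B)

The general trend: first ionisation energy increases across a period and decreases down a group.
(A) Ne (period 2, group 18) vs Al (period 3, group 13): the stated order agrees with the simple trend.
(B) As (period 4, group 15) vs Se (period 4, group 16): the stated order contradicts the simple trend.
(C) S (period 3, group 16) vs Pb (period 6, group 14): the stated order agrees with the simple trend.
The exception is (B): Se (4p⁴) ionizes more easily than half-filled As (4p³).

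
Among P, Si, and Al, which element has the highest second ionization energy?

Consider each +1 ion: P⁺ still has 4 valence electrons; Si⁺ still has 3 valence electrons; Al⁺ still has 2 valence electrons.
All are still removing valence electrons, so compare the +1 ions as you would atoms: IE_2 generally rises across a period (higher Z_eff) and falls down a group (larger shell), subject to the usual subshell exceptions.
Valence configurations: P⁺ [Ne]3s²3p², Si⁺ [Ne]3s²3p¹, Al⁺ [Ne]3s².
Si⁺ loses a lone 3p electron whereas Al⁺ must break into a filled 3s² pair, so IE_2(Al) > IE_2(Si) even though Si has the higher nuclear charge.
Tabulated IE_2 (kJ/mol): P 1907, Si 1577, Al 1817.
Putting it together, IE_2: Si < Al < P.

P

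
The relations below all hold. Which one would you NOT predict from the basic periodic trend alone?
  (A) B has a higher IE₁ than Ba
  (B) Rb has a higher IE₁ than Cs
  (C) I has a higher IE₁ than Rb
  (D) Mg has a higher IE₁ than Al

The general trend: IE₁ increases across a period and decreases down a group.
(A) B (period 2, group 13) vs Ba (period 6, group 2): the stated order agrees with the simple trend.
(B) Rb (period 5, group 1) vs Cs (period 6, group 1): the stated order agrees with the simple trend.
(C) I (period 5, group 17) vs Rb (period 5, group 1): the stated order agrees with the simple trend.
(D) Mg (period 3, group 2) vs Al (period 3, group 13): the stated order contradicts the simple trend.
The exception is (D): Al's single 3p electron is easier to remove than one from Mg's filled 3s².

(D)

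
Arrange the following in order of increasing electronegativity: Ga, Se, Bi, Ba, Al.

Al is in period 3, group 13; Ga is in period 4, group 13; Se is in period 4, group 16; Ba is in period 6, group 2; Bi is in period 6, group 15.
Atoms toward the upper right of the periodic table pull bonding electrons most strongly.
These span different periods and groups, so the two trends combine.
Al > Ba: both effects reinforce here, so Al is clearly the higher of the two.
Ga > Al: this pair runs against the simple trend — see the exception note.
Bi > Ga: period and group pull opposite ways; the across-period shift dominates (2.02 vs 1.81).
Se > Bi: both effects reinforce here, so Se is clearly the higher of the two.
Note the exception: Ga has a higher electronegativity than Al, contrary to the simple trend — poor shielding by filled d (and f) subshells raises the heavier element's effective nuclear charge more than the simple down-group trend predicts.
For reference (Pauling): Al 1.61, Ga 1.81, Se 2.55, Ba 0.89, Bi 2.02.
So from lowest to highest: Ba < Al < Ga < Bi < Se.

Ba < Al < Ga < Bi < Se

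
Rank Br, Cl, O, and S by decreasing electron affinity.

O is in period 2, group 16; S is in period 3, group 16; Cl is in period 3, group 17; Br is in period 4, group 17.
Electron affinity generally becomes more exothermic across a period toward the halogens and less exothermic down a group.
These span different periods and groups, so the two trends combine.
S > O: this pair runs against the simple trend — see the exception note.
Br > S: period and group pull opposite ways; the across-period shift dominates (325 vs 200 kJ/mol).
Cl > Br: they share group 17; the group trend gives Cl the larger value.
Note the exception: S has a higher electron affinity than O, contrary to the simple trend — the compact 2p subshell of O repels the added electron more than S's larger 3p does.
Approximate values (kJ/mol): O 141, S 200, Cl 349, Br 325.
So from highest to lowest: Cl > Br > S > O.

Cl > Br > S > O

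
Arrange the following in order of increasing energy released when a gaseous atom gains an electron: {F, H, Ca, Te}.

Ca < H < Te < F

H is in period 1, group 1; F is in period 2, group 17; Ca is in period 4, group 2; Te is in period 5, group 16.
Atoms with high Z_eff and room in the valence shell (especially the halogens) have the most exothermic electron affinities.
Neither a single period nor a single group — weigh both effects.
H > Ca: the two effects oppose for this pair; the down-group effect wins (73 vs 2 kJ/mol).
Te > H: the two effects oppose for this pair; the across-period effect wins (190 vs 73 kJ/mol).
F > Te: relative to Te, both the across-period and down-group shifts push F's electron affinity up.
Tabulated electron affinity (kJ/mol): H 73, F 328, Ca 2, Te 190.
So from lowest to highest: Ca < H < Te < F.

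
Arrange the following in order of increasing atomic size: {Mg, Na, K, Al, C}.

C < Al < Mg < Na < K

C is in period 2, group 14; Na is in period 3, group 1; Mg is in period 3, group 2; Al is in period 3, group 13; K is in period 4, group 1.
Moving right in a period, electrons are added to the same shell under a stronger nuclear pull, so atoms get smaller; moving down, a new shell is opened and atoms get larger.
These span different periods and groups, so the two trends combine.
Al > C: both effects reinforce here, so Al is clearly the larger of the two.
Mg > Al: Mg lies to the left of Al in period 3, so the across-period effect alone puts Mg larger.
Na > Mg: Na lies to the left of Mg in period 3, so the across-period effect alone puts Na larger.
K > Na: K sits below Na in group 1, so the down-group effect alone puts K larger.
For reference (pm): C 75, Na 155, Mg 139, Al 126, K 196.
So from smallest to largest: C < Al < Mg < Na < K.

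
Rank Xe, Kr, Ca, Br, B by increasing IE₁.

Ca < B < Br < Xe < Kr

Removing the outermost electron gets harder across a period and easier down a group.
Here both period and group differ, so the two effects have to be weighed against each other.
B > Ca: both effects reinforce here, so B is clearly the higher of the two.
Br > B: period and group pull opposite ways; the across-period shift dominates (1140 vs 801 kJ/mol).
Xe > Br: period and group pull opposite ways; the across-period shift dominates (1170 vs 1140 kJ/mol).
Kr > Xe: they share group 18; the group trend gives Kr the larger value.
Tabulated first ionization energy (kJ/mol): B 801, Ca 590, Br 1140, Kr 1351, Xe 1170.
So from lowest to highest: Ca < B < Br < Xe < Kr.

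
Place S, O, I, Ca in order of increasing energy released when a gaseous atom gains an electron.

O is in period 2, group 16; S is in period 3, group 16; Ca is in period 4, group 2; I is in period 5, group 17.
Adding an electron releases more energy for atoms nearer the top right (short of the noble gases).
Neither a single period nor a single group — weigh both effects.
O > Ca: both effects reinforce here, so O is clearly the higher of the two.
S > O: this pair runs against the simple trend — see the exception note.
I > S: the two effects oppose for this pair; the across-period effect wins (295 vs 200 kJ/mol).
Note the exception: S has a higher electron affinity than O, contrary to the simple trend — the compact 2p subshell of O repels the added electron more than S's larger 3p does.
Tabulated electron affinity (kJ/mol): O 141, S 200, Ca 2, I 295.
So from lowest to highest: Ca < O < S < I.

Ca, O, S, I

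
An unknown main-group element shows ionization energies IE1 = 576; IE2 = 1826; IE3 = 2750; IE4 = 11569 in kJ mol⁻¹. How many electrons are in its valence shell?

3

Look for the largest jump between consecutive ionization energies: IE4/IE3 ≈ 4.2, far larger than any earlier ratio.
That jump marks the point where a core electron is being removed. So the atom has 3 valence electrons.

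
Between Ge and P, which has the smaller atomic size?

P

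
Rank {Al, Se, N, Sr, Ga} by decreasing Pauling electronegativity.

N, Se, Ga, Al, Sr

EN rises left→right (higher Z_eff, smaller atoms) and falls top→bottom (larger, more shielded atoms).
These span different periods and groups, so the two trends combine.
Al > Sr: both effects reinforce here, so Al is clearly the higher of the two.
Ga > Al: this pair runs against the simple trend — see the exception note.
Se > Ga: Se lies to the right of Ga in period 4, so the across-period effect alone puts Se higher.
N > Se: period and group pull opposite ways; the down-group shift dominates (3.04 vs 2.55).
Note the exception: Ga has a higher electronegativity than Al, contrary to the simple trend — poor shielding by filled d (and f) subshells raises the heavier element's effective nuclear charge more than the simple down-group trend predicts.
Approximate values (Pauling): N 3.04, Al 1.61, Ga 1.81, Se 2.55, Sr 0.95.
So from highest to lowest: N > Se > Ga > Al > Sr.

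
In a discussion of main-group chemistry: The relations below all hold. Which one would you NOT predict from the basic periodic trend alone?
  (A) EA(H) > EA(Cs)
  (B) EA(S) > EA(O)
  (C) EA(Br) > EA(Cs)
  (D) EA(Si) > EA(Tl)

(B)

The general trend: electron affinity increases across a period and decreases down a group.
(A) H (period 1, group 1) vs Cs (period 6, group 1): the stated order agrees with the simple trend.
(B) S (period 3, group 16) vs O (period 2, group 16): the stated order contradicts the simple trend.
(C) Br (period 4, group 17) vs Cs (period 6, group 1): the stated order agrees with the simple trend.
(D) Si (period 3, group 14) vs Tl (period 6, group 13): the stated order agrees with the simple trend.
The exception is (B): the compact 2p subshell of O repels the added electron more than S's larger 3p does.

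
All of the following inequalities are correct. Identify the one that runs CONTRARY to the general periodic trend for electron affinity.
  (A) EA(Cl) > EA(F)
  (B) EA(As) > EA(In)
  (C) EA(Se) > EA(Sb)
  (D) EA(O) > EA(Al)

(A)

The general trend: electron affinity increases across a period and decreases down a group.
(A) Cl (period 3, group 17) vs F (period 2, group 17): the stated order contradicts the simple trend.
(B) As (period 4, group 15) vs In (period 5, group 13): the stated order agrees with the simple trend.
(C) Se (period 4, group 16) vs Sb (period 5, group 15): the stated order agrees with the simple trend.
(D) O (period 2, group 16) vs Al (period 3, group 13): the stated order agrees with the simple trend.
The exception is (A): F's small 2p subshell makes the incoming electron feel strong e⁻–e⁻ repulsion, so Cl actually releases more energy on gaining an electron.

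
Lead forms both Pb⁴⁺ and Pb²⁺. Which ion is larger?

Both ions have Z = 82 protons, but Pb⁴⁺ has lost more electrons, so its remaining electrons feel a larger effective nuclear charge per electron and are pulled in more tightly.
Higher positive charge → smaller ion, so Pb²⁺ > Pb⁴⁺.

Pb²⁺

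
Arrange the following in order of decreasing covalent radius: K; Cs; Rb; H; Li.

H is in period 1, group 1; Li is in period 2, group 1; K is in period 4, group 1; Rb is in period 5, group 1; Cs is in period 6, group 1.
Radius decreases left→right (rising Z_eff, same n) and increases top→bottom (higher n).
All are in group 1, so atomic radius increases down the group.
So from largest to smallest: Cs > Rb > K > Li > H.

Cs > Rb > K > Li > H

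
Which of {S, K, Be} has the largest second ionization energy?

K

The second ionization energy removes an electron from the +1 ion. For each element: S⁺ still has 5 valence electrons; K⁺ is the bare [Ar] core; Be⁺ still has 1 valence electron.
Core electrons are held far more tightly than valence electrons, so K tops the IE_2 order.
Valence configurations: S⁺ [Ne]3s²3p³, Be⁺ [He]2s¹.
Approximate IE_2 values (kJ/mol): S 2252, K 3052, Be 1757.
Hence IE_2: Be < S < K.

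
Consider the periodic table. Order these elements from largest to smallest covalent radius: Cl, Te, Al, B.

Te > Al > Cl > B

B is in period 2, group 13; Al is in period 3, group 13; Cl is in period 3, group 17; Te is in period 5, group 16.
Atomic radius shrinks across a period as nuclear charge pulls the same shell inward, and grows down a group as new shells are added.
Here both period and group differ, so the two effects have to be weighed against each other.
Cl > B: period and group pull opposite ways; the down-group shift dominates (99 vs 85 pm).
Al > Cl: Al lies to the left of Cl in period 3, so the across-period effect alone puts Al larger.
Te > Al: period and group pull opposite ways; the down-group shift dominates (136 vs 126 pm).
Approximate values (pm): B 85, Al 126, Cl 99, Te 136.
So from largest to smallest: Te > Al > Cl > B.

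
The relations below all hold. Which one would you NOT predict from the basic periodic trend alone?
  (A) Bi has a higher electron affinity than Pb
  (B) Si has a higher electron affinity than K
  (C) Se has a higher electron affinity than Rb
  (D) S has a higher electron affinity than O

(D)

The general trend: electron affinity increases across a period and decreases down a group.
(A) Bi (period 6, group 15) vs Pb (period 6, group 14): the stated order agrees with the simple trend.
(B) Si (period 3, group 14) vs K (period 4, group 1): the stated order agrees with the simple trend.
(C) Se (period 4, group 16) vs Rb (period 5, group 1): the stated order agrees with the simple trend.
(D) S (period 3, group 16) vs O (period 2, group 16): the stated order contradicts the simple trend.
The exception is (D): the compact 2p subshell of O repels the added electron more than S's larger 3p does.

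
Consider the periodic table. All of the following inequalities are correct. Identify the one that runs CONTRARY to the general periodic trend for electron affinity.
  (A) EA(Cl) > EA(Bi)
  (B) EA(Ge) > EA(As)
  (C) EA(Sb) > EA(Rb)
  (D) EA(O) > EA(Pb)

(B)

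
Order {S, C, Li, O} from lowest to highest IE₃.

S, C, O, Li

The third ionization energy removes an electron from the +2 ion. For each element: S²⁺ still has 4 valence electrons; C²⁺ still has 2 valence electrons; Li²⁺ is already 1 electron into the core; O²⁺ still has 4 valence electrons.
Pulling an electron out of a noble-gas core costs far more than removing a remaining valence electron, so Li sits at the high end of IE_3.
Valence configurations: S²⁺ [Ne]3s²3p², C²⁺ [He]2s², O²⁺ [He]2s²2p².
The numbers (kJ/mol): S 3357, C 4620, Li 11815, O 5300.
So the third ionization energies run S < C < O < Li.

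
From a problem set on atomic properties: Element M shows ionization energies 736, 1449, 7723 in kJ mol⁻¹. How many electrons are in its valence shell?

2

Look for the largest jump between consecutive ionization energies: IE3/IE2 ≈ 5.3, far larger than any earlier ratio.
That jump marks the point where a core electron is being removed. So the atom has 2 valence electrons.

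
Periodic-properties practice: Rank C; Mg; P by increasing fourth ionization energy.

Consider each +3 ion: C³⁺ still has 1 valence electron; Mg³⁺ is already 1 electron into the core; P³⁺ still has 2 valence electrons.
Breaking into a closed-shell core is much more expensive than removing a leftover valence electron — Mg has the largest IE_4 here.
Valence configurations: C³⁺ [He]2s¹, P³⁺ [Ne]3s².
Approximate IE_4 values (kJ/mol): C 6223, Mg 10543, P 4964.
So the fourth ionization energies run P < C < Mg.

P, C, Mg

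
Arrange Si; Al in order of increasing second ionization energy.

Si < Al

After 1 electron has been removed, what remains? Si⁺ still has 3 valence electrons; Al⁺ still has 2 valence electrons.
All are still removing valence electrons, so compare the +1 ions as you would atoms: IE_2 generally rises across a period (higher Z_eff) and falls down a group (larger shell), subject to the usual subshell exceptions.
Valence configurations: Si⁺ [Ne]3s²3p¹, Al⁺ [Ne]3s².
Si⁺ loses a lone 3p electron whereas Al⁺ must break into a filled 3s² pair, so IE_2(Al) > IE_2(Si) even though Si has the higher nuclear charge.
Approximate IE_2 values (kJ/mol): Si 1577, Al 1817.
Hence IE_2: Si < Al.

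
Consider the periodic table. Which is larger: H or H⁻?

H⁻

Forming H⁻ adds 1 electron to H. More electron–electron repulsion in the same shell, with unchanged nuclear charge, lets the cloud expand.
An anion is larger than its parent atom: H⁻ > H.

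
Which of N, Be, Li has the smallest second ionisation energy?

IE_2 is the cost of taking one more electron from the +1 cation: N⁺ still has 4 valence electrons; Be⁺ still has 1 valence electron; Li⁺ is the bare [He] core.
Breaking into a closed-shell core is much more expensive than removing a leftover valence electron — Li has the largest IE_2 here.
Valence configurations: N⁺ [He]2s²2p², Be⁺ [He]2s¹.
Tabulated IE_2 (kJ/mol): N 2856, Be 1757, Li 7298.
Hence IE_2: Be < N < Li.

Be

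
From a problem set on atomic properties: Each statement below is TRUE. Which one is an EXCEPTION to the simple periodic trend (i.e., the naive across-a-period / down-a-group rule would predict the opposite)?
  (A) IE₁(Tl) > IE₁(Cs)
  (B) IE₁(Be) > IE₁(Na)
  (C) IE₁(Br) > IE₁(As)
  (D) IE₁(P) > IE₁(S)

The general trend: first ionisation energy increases across a period and decreases down a group.
(A) Tl (period 6, group 13) vs Cs (period 6, group 1): the stated order agrees with the simple trend.
(B) Be (period 2, group 2) vs Na (period 3, group 1): the stated order agrees with the simple trend.
(C) Br (period 4, group 17) vs As (period 4, group 15): the stated order agrees with the simple trend.
(D) P (period 3, group 15) vs S (period 3, group 16): the stated order contradicts the simple trend.
The exception is (D): S (3p⁴) ionizes more easily than half-filled P (3p³) because the paired 3p electron in S is pushed out by e⁻–e⁻ repulsion.

(D)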